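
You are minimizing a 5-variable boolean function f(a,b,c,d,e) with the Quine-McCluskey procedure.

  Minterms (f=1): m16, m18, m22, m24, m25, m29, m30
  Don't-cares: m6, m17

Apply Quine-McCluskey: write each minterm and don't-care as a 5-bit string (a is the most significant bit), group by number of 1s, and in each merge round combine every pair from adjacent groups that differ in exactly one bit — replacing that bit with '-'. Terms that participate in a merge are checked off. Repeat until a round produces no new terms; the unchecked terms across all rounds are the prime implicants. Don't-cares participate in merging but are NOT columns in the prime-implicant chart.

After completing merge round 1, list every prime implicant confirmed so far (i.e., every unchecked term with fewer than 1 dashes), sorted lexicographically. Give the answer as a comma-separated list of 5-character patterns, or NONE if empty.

[col 0] 00110*, 10000*, 10001*, 10010*, 10110*, 11000*, 11001*, 11101*, 11110*
[col 1] -0110, 1-000*, 1-001*, 1-110, 10-10, 100-0, 1000-*, 11-01, 1100-*
[col 2] 1-00-
Prime implicants: -0110, 1-00-, 1-110, 10-10, 100-0, 11-01

NONE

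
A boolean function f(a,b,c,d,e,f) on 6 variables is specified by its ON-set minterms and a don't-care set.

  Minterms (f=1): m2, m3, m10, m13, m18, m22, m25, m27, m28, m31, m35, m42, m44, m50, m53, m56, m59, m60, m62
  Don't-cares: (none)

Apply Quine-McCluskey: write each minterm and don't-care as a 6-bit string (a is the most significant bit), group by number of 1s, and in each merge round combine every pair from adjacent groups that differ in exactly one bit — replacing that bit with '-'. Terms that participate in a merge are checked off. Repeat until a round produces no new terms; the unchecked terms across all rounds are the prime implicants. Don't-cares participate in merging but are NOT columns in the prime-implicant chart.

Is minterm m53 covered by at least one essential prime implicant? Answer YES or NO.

YES

size-2^0 implicants → 000010(✓)  000011(✓)  001010(✓)  001101  010010(✓)  010110(✓)  011001(✓)  011011(✓)  011100(✓)  011111(✓)  100011(✓)  101010(✓)  101100(✓)  110010(✓)  110101  111000(✓)  111011(✓)  111100(✓)  111110(✓)
size-2^1 implicants → -00011  -01010  -10010  -11011  -11100  0-0010  00-010  00001-  010-10  011-11  0110-1  1-1100  111-00  1111-0
Unchecked terms (primes): -00011, -01010, -10010, -11011, -11100, 0-0010, 00-010, 00001-, 001101, 010-10, 011-11, 0110-1, 1-1100, 110101, 111-00, 1111-0
Minterm coverage:
  m2 ⊆ 0-0010,00-010,00001-
  m3 ⊆ -00011,00001-
  m10 ⊆ -01010,00-010
  m13 ⊆ 001101 [E]
  m18 ⊆ -10010,0-0010,010-10
  m22 ⊆ 010-10 [E]
  m25 ⊆ 0110-1 [E]
  m27 ⊆ -11011,011-11,0110-1
  m28 ⊆ -11100 [E]
  m31 ⊆ 011-11 [E]
  m35 ⊆ -00011 [E]
  m42 ⊆ -01010 [E]
  m44 ⊆ 1-1100 [E]
  m50 ⊆ -10010 [E]
  m53 ⊆ 110101 [E]
  m56 ⊆ 111-00 [E]
  m59 ⊆ -11011 [E]
  m60 ⊆ -11100,1-1100,111-00,1111-0
  m62 ⊆ 1111-0 [E]
E = {-00011, -01010, -10010, -11011, -11100, 001101, 010-10, 011-11, 0110-1, 1-1100, 110101, 111-00, 1111-0}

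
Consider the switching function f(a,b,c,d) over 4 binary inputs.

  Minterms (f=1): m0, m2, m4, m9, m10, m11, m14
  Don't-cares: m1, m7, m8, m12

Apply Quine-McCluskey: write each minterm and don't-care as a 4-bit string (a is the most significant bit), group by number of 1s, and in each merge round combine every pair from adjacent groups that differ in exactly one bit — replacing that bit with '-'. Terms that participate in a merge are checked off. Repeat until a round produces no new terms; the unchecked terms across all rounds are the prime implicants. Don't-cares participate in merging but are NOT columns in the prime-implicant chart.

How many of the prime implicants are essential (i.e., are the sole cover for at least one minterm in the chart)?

size-2^0 implicants → 0000(✓)  0001(✓)  0010(✓)  0100(✓)  0111  1000(✓)  1001(✓)  1010(✓)  1011(✓)  1100(✓)  1110(✓)
size-2^1 implicants → -000(✓)  -001(✓)  -010(✓)  -100(✓)  0-00(✓)  00-0(✓)  000-(✓)  1-00(✓)  1-10(✓)  10-0(✓)  10-1(✓)  100-(✓)  101-(✓)  11-0(✓)
size-2^2 implicants → --00  -0-0  -00-  1--0  10--
Unchecked terms (primes): --00, -0-0, -00-, 0111, 1--0, 10--
Minterm coverage:
  m0 ⊆ --00,-0-0,-00-
  m2 ⊆ -0-0 [E]
  m4 ⊆ --00 [E]
  m9 ⊆ -00-,10--
  m10 ⊆ -0-0,1--0,10--
  m11 ⊆ 10-- [E]
  m14 ⊆ 1--0 [E]
E = {--00, -0-0, 1--0, 10--}

4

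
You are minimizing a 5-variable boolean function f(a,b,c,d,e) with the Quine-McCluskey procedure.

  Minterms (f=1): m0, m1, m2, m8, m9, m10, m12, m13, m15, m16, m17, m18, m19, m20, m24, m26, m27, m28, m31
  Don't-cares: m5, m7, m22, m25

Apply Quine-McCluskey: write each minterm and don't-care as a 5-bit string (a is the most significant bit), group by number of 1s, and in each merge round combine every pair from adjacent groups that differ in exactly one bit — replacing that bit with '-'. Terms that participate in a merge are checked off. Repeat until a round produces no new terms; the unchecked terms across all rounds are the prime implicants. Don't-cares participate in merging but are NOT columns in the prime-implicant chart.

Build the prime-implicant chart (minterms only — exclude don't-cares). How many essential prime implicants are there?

Round 0: 00000✓ 00001✓ 00010✓ 00101✓ 00111✓ 01000✓ 01001✓ 01010✓ 01100✓ 01101✓ 01111✓ 10000✓ 10001✓ 10010✓ 10011✓ 10100✓ 10110✓ 11000✓ 11001✓ 11010✓ 11011✓ 11100✓ 11111✓
Round 1: -0000✓ -0001✓ -0010✓ -1000✓ -1001✓ -1010✓ -1100✓ -1111 0-000✓ 0-001✓ 0-010✓ 0-101✓ 0-111✓ 00-01✓ 000-0✓ 0000-✓ 001-1✓ 01-00✓ 01-01✓ 010-0✓ 0100-✓ 011-1✓ 0110-✓ 1-000✓ 1-001✓ 1-010✓ 1-011✓ 1-100✓ 10-00✓ 10-10✓ 100-0✓ 100-1✓ 1000-✓ 1001-✓ 101-0✓ 11-00✓ 11-11 110-0✓ 110-1✓ 1100-✓ 1101-✓
Round 2: --000✓ --001✓ --010✓ -00-0✓ -000-✓ -1-00 -10-0✓ -100-✓ 0--01 0-0-0✓ 0-00-✓ 0-1-1 01-0- 1--00 1-0-0✓ 1-0-1✓ 1-00-✓ 1-01-✓ 10--0 100--✓ 110--✓
Round 3: --0-0 --00- 1-0--
PIs = {--0-0, --00-, -1-00, -1111, 0--01, 0-1-1, 01-0-, 1--00, 1-0--, 10--0, 11-11}
Coverage chart:
  m0: --0-0,--00-
  m1: --00-,0--01
  m2: --0-0 ←essential
  m8: --0-0,--00-,-1-00,01-0-
  m9: --00-,0--01,01-0-
  m10: --0-0 ←essential
  m12: -1-00,01-0-
  m13: 0--01,0-1-1,01-0-
  m15: -1111,0-1-1
  m16: --0-0,--00-,1--00,1-0--,10--0
  m17: --00-,1-0--
  m18: --0-0,1-0--,10--0
  m19: 1-0-- ←essential
  m20: 1--00,10--0
  m24: --0-0,--00-,-1-00,1--00,1-0--
  m26: --0-0,1-0--
  m27: 1-0--,11-11
  m28: -1-00,1--00
  m31: -1111,11-11
Essential: --0-0, 1-0--

2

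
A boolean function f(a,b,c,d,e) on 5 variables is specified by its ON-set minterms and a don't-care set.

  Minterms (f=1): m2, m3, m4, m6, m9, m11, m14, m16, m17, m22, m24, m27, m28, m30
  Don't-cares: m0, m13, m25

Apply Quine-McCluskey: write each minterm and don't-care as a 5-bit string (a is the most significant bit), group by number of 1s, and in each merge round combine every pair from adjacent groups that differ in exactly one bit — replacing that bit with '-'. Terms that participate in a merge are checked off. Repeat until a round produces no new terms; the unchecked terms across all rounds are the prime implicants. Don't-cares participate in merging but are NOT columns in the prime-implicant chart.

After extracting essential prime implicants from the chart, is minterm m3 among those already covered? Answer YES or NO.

NO

[col 0] 00000*, 00010*, 00011*, 00100*, 00110*, 01001*, 01011*, 01101*, 01110*, 10000*, 10001*, 10110*, 11000*, 11001*, 11011*, 11100*, 11110*
[col 1] -0000, -0110*, -1001*, -1011*, -1110*, 0-011, 0-110*, 00-00*, 00-10*, 000-0*, 0001-, 001-0*, 01-01, 010-1*, 1-000*, 1-001*, 1-110*, 1000-*, 11-00, 110-1*, 1100-*, 111-0
[col 2] --110, -10-1, 00--0, 1-00-
Prime implicants: --110, -0000, -10-1, 0-011, 00--0, 0001-, 01-01, 1-00-, 11-00, 111-0
PI chart (minterm → PIs covering it):
  2 | 00--0,0001-
  3 | 0-011,0001-
  4 | 00--0  (sole → essential)
  6 | --110,00--0
  9 | -10-1,01-01
  11 | -10-1,0-011
  14 | --110  (sole → essential)
  16 | -0000,1-00-
  17 | 1-00-  (sole → essential)
  22 | --110  (sole → essential)
  24 | 1-00-,11-00
  27 | -10-1  (sole → essential)
  28 | 11-00,111-0
  30 | --110,111-0
Essential prime implicants: --110, -10-1, 00--0, 1-00-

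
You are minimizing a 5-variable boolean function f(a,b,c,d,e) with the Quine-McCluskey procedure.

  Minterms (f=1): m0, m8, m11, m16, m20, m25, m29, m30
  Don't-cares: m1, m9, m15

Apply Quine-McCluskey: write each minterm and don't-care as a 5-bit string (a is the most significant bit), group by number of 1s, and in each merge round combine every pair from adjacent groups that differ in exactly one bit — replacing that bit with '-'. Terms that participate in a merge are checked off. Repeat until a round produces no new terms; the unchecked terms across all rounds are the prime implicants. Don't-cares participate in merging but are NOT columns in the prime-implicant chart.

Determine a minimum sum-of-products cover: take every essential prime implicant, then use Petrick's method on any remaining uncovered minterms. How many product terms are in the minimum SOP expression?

5

Round 0: 00000✓ 00001✓ 01000✓ 01001✓ 01011✓ 01111✓ 10000✓ 10100✓ 11001✓ 11101✓ 11110
Round 1: -0000 -1001 0-000✓ 0-001✓ 0000-✓ 01-11 010-1 0100-✓ 10-00 11-01
Round 2: 0-00-
PIs = {-0000, -1001, 0-00-, 01-11, 010-1, 10-00, 11-01, 11110}
Coverage chart:
  m0: -0000,0-00-
  m8: 0-00- ←essential
  m11: 01-11,010-1
  m16: -0000,10-00
  m20: 10-00 ←essential
  m25: -1001,11-01
  m29: 11-01 ←essential
  m30: 11110 ←essential
Essential: 0-00-, 10-00, 11-01, 11110
Petrick residual → 01-11
Min cover (5 terms): a'c'd' + a'bde + ab'd'e' + abd'e + abcde'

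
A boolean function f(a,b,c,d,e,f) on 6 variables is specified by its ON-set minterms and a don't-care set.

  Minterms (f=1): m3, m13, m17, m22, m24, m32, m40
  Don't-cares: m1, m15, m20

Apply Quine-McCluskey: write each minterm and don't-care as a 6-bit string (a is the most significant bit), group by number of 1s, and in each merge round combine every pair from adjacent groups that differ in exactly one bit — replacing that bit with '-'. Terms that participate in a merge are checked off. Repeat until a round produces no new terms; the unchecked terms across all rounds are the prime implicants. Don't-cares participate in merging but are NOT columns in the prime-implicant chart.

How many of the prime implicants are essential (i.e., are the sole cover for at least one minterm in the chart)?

size-2^0 implicants → 000001(✓)  000011(✓)  001101(✓)  001111(✓)  010001(✓)  010100(✓)  010110(✓)  011000  100000(✓)  101000(✓)
size-2^1 implicants → 0-0001  0000-1  0011-1  0101-0  10-000
Unchecked terms (primes): 0-0001, 0000-1, 0011-1, 0101-0, 011000, 10-000
Minterm coverage:
  m3 ⊆ 0000-1 [E]
  m13 ⊆ 0011-1 [E]
  m17 ⊆ 0-0001 [E]
  m22 ⊆ 0101-0 [E]
  m24 ⊆ 011000 [E]
  m32 ⊆ 10-000 [E]
  m40 ⊆ 10-000 [E]
E = {0-0001, 0000-1, 0011-1, 0101-0, 011000, 10-000}

6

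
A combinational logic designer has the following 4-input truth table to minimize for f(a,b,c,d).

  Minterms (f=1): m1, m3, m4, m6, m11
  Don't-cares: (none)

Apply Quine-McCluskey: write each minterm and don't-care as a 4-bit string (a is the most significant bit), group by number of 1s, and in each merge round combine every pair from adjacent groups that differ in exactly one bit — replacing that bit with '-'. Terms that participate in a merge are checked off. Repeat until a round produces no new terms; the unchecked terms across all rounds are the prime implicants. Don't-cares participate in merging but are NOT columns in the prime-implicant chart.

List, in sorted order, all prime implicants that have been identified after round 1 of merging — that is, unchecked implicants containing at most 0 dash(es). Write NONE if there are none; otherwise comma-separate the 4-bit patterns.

Round 0: 0001✓ 0011✓ 0100✓ 0110✓ 1011✓
Round 1: -011 00-1 01-0
PIs = {-011, 00-1, 01-0}

NONE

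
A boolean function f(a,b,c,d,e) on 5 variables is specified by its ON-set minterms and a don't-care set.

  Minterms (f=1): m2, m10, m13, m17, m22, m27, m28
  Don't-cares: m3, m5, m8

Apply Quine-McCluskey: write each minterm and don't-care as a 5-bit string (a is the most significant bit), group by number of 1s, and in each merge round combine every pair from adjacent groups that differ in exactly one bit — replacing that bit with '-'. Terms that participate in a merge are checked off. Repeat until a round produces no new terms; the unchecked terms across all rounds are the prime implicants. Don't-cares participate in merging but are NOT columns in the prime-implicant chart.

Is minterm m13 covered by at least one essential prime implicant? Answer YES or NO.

Round 0: 00010✓ 00011✓ 00101✓ 01000✓ 01010✓ 01101✓ 10001 10110 11011 11100
Round 1: 0-010 0-101 0001- 010-0
PIs = {0-010, 0-101, 0001-, 010-0, 10001, 10110, 11011, 11100}
Coverage chart:
  m2: 0-010,0001-
  m10: 0-010,010-0
  m13: 0-101 ←essential
  m17: 10001 ←essential
  m22: 10110 ←essential
  m27: 11011 ←essential
  m28: 11100 ←essential
Essential: 0-101, 10001, 10110, 11011, 11100

YES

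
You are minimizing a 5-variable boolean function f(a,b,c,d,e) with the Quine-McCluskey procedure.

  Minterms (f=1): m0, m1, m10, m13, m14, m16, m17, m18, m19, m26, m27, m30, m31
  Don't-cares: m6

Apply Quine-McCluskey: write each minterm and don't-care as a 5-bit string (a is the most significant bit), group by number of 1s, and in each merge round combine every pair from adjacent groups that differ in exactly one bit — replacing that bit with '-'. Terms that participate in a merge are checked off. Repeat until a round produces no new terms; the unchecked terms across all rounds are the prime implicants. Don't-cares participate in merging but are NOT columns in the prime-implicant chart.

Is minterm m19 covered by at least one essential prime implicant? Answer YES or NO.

NO

[col 0] 00000*, 00001*, 00110*, 01010*, 01101, 01110*, 10000*, 10001*, 10010*, 10011*, 11010*, 11011*, 11110*, 11111*
[col 1] -0000*, -0001*, -1010*, -1110*, 0-110, 0000-*, 01-10*, 1-010*, 1-011*, 100-0*, 100-1*, 1000-*, 1001-*, 11-10*, 11-11*, 1101-*, 1111-*
[col 2] -000-, -1-10, 1-01-, 100--, 11-1-
Prime implicants: -000-, -1-10, 0-110, 01101, 1-01-, 100--, 11-1-
PI chart (minterm → PIs covering it):
  0 | -000-  (sole → essential)
  1 | -000-  (sole → essential)
  10 | -1-10  (sole → essential)
  13 | 01101  (sole → essential)
  14 | -1-10,0-110
  16 | -000-,100--
  17 | -000-,100--
  18 | 1-01-,100--
  19 | 1-01-,100--
  26 | -1-10,1-01-,11-1-
  27 | 1-01-,11-1-
  30 | -1-10,11-1-
  31 | 11-1-  (sole → essential)
Essential prime implicants: -000-, -1-10, 01101, 11-1-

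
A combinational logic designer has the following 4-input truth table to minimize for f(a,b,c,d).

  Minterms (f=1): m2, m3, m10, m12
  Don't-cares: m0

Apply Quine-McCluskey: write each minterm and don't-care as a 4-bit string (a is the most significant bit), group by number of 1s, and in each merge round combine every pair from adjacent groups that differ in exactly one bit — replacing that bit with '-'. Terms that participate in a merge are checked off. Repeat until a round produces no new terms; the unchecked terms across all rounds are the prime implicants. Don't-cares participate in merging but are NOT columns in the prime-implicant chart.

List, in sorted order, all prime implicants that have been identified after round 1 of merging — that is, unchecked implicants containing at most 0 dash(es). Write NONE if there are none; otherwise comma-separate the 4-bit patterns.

size-2^0 implicants → 0000(✓)  0010(✓)  0011(✓)  1010(✓)  1100
size-2^1 implicants → -010  00-0  001-
Unchecked terms (primes): -010, 00-0, 001-, 1100

1100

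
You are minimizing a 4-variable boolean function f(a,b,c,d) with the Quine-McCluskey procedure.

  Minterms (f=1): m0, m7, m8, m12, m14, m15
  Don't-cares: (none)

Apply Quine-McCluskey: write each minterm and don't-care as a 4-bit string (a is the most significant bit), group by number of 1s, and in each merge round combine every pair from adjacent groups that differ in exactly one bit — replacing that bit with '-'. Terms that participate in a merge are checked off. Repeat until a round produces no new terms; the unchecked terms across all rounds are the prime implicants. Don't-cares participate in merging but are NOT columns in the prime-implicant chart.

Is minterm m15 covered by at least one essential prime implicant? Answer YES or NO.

YES

[col 0] 0000*, 0111*, 1000*, 1100*, 1110*, 1111*
[col 1] -000, -111, 1-00, 11-0, 111-
Prime implicants: -000, -111, 1-00, 11-0, 111-
PI chart (minterm → PIs covering it):
  0 | -000  (sole → essential)
  7 | -111  (sole → essential)
  8 | -000,1-00
  12 | 1-00,11-0
  14 | 11-0,111-
  15 | -111,111-
Essential prime implicants: -000, -111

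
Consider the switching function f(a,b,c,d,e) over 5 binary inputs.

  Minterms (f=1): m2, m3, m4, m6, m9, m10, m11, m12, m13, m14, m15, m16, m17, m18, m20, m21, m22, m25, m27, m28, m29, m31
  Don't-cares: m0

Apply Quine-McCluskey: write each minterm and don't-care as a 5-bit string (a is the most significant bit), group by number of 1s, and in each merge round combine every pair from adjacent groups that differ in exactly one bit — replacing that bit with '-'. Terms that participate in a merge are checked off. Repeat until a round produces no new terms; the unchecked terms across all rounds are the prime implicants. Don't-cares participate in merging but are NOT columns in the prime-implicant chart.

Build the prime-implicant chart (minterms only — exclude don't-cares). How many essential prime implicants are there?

3

Round 0: 00000✓ 00010✓ 00011✓ 00100✓ 00110✓ 01001✓ 01010✓ 01011✓ 01100✓ 01101✓ 01110✓ 01111✓ 10000✓ 10001✓ 10010✓ 10100✓ 10101✓ 10110✓ 11001✓ 11011✓ 11100✓ 11101✓ 11111✓
Round 1: -0000✓ -0010✓ -0100✓ -0110✓ -1001✓ -1011✓ -1100✓ -1101✓ -1111✓ 0-010✓ 0-011✓ 0-100✓ 0-110✓ 00-00✓ 00-10✓ 000-0✓ 0001-✓ 001-0✓ 01-01✓ 01-10✓ 01-11✓ 010-1✓ 0101-✓ 011-0✓ 011-1✓ 0110-✓ 0111-✓ 1-001✓ 1-100✓ 1-101✓ 10-00✓ 10-01✓ 10-10✓ 100-0✓ 1000-✓ 101-0✓ 1010-✓ 11-01✓ 11-11✓ 110-1✓ 111-1✓ 1110-✓
Round 2: --100 -0-00✓ -0-10✓ -00-0✓ -01-0✓ -1-01✓ -1-11✓ -10-1✓ -11-1✓ -110- 0--10 0-01- 0-1-0 00--0✓ 01--1✓ 01-1- 011-- 1--01 1-10- 10--0✓ 10-0- 11--1✓
Round 3: -0--0 -1--1
PIs = {--100, -0--0, -1--1, -110-, 0--10, 0-01-, 0-1-0, 01-1-, 011--, 1--01, 1-10-, 10-0-}
Coverage chart:
  m2: -0--0,0--10,0-01-
  m3: 0-01- ←essential
  m4: --100,-0--0,0-1-0
  m6: -0--0,0--10,0-1-0
  m9: -1--1 ←essential
  m10: 0--10,0-01-,01-1-
  m11: -1--1,0-01-,01-1-
  m12: --100,-110-,0-1-0,011--
  m13: -1--1,-110-,011--
  m14: 0--10,0-1-0,01-1-,011--
  m15: -1--1,01-1-,011--
  m16: -0--0,10-0-
  m17: 1--01,10-0-
  m18: -0--0 ←essential
  m20: --100,-0--0,1-10-,10-0-
  m21: 1--01,1-10-,10-0-
  m22: -0--0 ←essential
  m25: -1--1,1--01
  m27: -1--1 ←essential
  m28: --100,-110-,1-10-
  m29: -1--1,-110-,1--01,1-10-
  m31: -1--1 ←essential
Essential: -0--0, -1--1, 0-01-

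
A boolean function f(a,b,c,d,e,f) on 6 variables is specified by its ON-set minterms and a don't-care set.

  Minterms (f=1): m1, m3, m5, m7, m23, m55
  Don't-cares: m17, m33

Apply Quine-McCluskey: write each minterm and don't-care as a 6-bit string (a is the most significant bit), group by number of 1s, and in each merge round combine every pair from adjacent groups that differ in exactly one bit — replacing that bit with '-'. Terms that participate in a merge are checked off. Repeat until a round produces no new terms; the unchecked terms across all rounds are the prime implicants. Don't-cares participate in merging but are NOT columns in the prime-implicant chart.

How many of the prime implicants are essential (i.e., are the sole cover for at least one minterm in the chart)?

Round 0: 000001✓ 000011✓ 000101✓ 000111✓ 010001✓ 010111✓ 100001✓ 110111✓
Round 1: -00001 -10111 0-0001 0-0111 000-01✓ 000-11✓ 0000-1✓ 0001-1✓
Round 2: 000--1
PIs = {-00001, -10111, 0-0001, 0-0111, 000--1}
Coverage chart:
  m1: -00001,0-0001,000--1
  m3: 000--1 ←essential
  m5: 000--1 ←essential
  m7: 0-0111,000--1
  m23: -10111,0-0111
  m55: -10111 ←essential
Essential: -10111, 000--1

2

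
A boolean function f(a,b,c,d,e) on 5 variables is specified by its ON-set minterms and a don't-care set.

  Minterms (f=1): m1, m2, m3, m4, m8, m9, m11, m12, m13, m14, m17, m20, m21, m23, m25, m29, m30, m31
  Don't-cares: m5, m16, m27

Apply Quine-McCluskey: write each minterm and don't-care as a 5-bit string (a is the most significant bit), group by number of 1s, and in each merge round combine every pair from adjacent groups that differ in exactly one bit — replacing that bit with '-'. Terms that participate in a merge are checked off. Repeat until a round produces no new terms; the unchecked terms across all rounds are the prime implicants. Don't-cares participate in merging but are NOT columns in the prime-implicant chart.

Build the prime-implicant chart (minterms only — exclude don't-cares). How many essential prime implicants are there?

Round 0: 00001✓ 00010✓ 00011✓ 00100✓ 00101✓ 01000✓ 01001✓ 01011✓ 01100✓ 01101✓ 01110✓ 10000✓ 10001✓ 10100✓ 10101✓ 10111✓ 11001✓ 11011✓ 11101✓ 11110✓ 11111✓
Round 1: -0001✓ -0100✓ -0101✓ -1001✓ -1011✓ -1101✓ -1110 0-001✓ 0-011✓ 0-100✓ 0-101✓ 00-01✓ 000-1✓ 0001- 0010-✓ 01-00✓ 01-01✓ 010-1✓ 0100-✓ 011-0 0110-✓ 1-001✓ 1-101✓ 1-111✓ 10-00✓ 10-01✓ 1000-✓ 101-1✓ 1010-✓ 11-01✓ 11-11✓ 110-1✓ 111-1✓ 1111-
Round 2: --001✓ --101✓ -0-01✓ -010- -1-01✓ -10-1 0--01✓ 0-0-1 0-10- 01-0- 1--01✓ 1-1-1 10-0- 11--1
Round 3: ---01
PIs = {---01, -010-, -10-1, -1110, 0-0-1, 0-10-, 0001-, 01-0-, 011-0, 1-1-1, 10-0-, 11--1, 1111-}
Coverage chart:
  m1: ---01,0-0-1
  m2: 0001- ←essential
  m3: 0-0-1,0001-
  m4: -010-,0-10-
  m8: 01-0- ←essential
  m9: ---01,-10-1,0-0-1,01-0-
  m11: -10-1,0-0-1
  m12: 0-10-,01-0-,011-0
  m13: ---01,0-10-,01-0-
  m14: -1110,011-0
  m17: ---01,10-0-
  m20: -010-,10-0-
  m21: ---01,-010-,1-1-1,10-0-
  m23: 1-1-1 ←essential
  m25: ---01,-10-1,11--1
  m29: ---01,1-1-1,11--1
  m30: -1110,1111-
  m31: 1-1-1,11--1,1111-
Essential: 0001-, 01-0-, 1-1-1

3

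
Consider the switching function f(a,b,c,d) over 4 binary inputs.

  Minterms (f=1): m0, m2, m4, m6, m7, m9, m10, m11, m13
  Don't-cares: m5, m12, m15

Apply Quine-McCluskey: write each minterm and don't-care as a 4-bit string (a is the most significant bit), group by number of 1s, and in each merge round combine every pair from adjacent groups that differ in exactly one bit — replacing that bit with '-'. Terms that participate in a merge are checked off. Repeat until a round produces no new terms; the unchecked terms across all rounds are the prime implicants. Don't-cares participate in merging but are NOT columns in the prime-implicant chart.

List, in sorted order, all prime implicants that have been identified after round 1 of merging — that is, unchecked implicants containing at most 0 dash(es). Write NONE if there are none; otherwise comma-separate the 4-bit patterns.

size-2^0 implicants → 0000(✓)  0010(✓)  0100(✓)  0101(✓)  0110(✓)  0111(✓)  1001(✓)  1010(✓)  1011(✓)  1100(✓)  1101(✓)  1111(✓)
size-2^1 implicants → -010  -100(✓)  -101(✓)  -111(✓)  0-00(✓)  0-10(✓)  00-0(✓)  01-0(✓)  01-1(✓)  010-(✓)  011-(✓)  1-01(✓)  1-11(✓)  10-1(✓)  101-  11-1(✓)  110-(✓)
size-2^2 implicants → -1-1  -10-  0--0  01--  1--1
Unchecked terms (primes): -010, -1-1, -10-, 0--0, 01--, 1--1, 101-

NONE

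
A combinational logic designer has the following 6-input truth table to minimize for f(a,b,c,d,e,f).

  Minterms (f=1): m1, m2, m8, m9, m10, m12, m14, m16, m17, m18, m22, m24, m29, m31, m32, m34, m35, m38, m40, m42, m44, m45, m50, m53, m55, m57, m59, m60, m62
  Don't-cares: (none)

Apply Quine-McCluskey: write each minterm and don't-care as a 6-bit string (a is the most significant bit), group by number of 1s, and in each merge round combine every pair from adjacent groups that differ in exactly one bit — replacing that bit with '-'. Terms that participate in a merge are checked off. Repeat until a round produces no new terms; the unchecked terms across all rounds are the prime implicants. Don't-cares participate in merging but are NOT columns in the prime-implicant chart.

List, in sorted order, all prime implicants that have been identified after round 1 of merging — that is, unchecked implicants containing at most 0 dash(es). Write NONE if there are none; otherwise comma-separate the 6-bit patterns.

Round 0: 000001✓ 000010✓ 001000✓ 001001✓ 001010✓ 001100✓ 001110✓ 010000✓ 010001✓ 010010✓ 010110✓ 011000✓ 011101✓ 011111✓ 100000✓ 100010✓ 100011✓ 100110✓ 101000✓ 101010✓ 101100✓ 101101✓ 110010✓ 110101✓ 110111✓ 111001✓ 111011✓ 111100✓ 111110✓
Round 1: -00010✓ -01000✓ -01010✓ -01100✓ -10010✓ 0-0001 0-0010✓ 0-1000 00-001 00-010✓ 001-00✓ 001-10✓ 0010-0✓ 00100- 0011-0✓ 01-000 010-10 0100-0 01000- 0111-1 1-0010✓ 1-1100 10-000✓ 10-010✓ 100-10 1000-0✓ 10001- 101-00✓ 1010-0✓ 10110- 1101-1 1110-1 1111-0
Round 2: --0010 -0-010 -01-00 -010-0 001--0 10-0-0
PIs = {--0010, -0-010, -01-00, -010-0, 0-0001, 0-1000, 00-001, 001--0, 00100-, 01-000, 010-10, 0100-0, 01000-, 0111-1, 1-1100, 10-0-0, 100-10, 10001-, 10110-, 1101-1, 1110-1, 1111-0}

NONE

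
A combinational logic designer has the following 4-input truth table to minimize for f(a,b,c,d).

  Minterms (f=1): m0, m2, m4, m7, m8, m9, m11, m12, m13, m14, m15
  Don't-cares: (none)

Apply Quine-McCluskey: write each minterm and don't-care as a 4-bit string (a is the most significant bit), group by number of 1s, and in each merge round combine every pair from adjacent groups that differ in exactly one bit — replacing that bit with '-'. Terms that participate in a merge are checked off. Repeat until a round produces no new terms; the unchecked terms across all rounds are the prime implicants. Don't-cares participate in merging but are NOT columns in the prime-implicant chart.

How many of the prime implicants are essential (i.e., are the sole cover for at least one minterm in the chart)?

5

Round 0: 0000✓ 0010✓ 0100✓ 0111✓ 1000✓ 1001✓ 1011✓ 1100✓ 1101✓ 1110✓ 1111✓
Round 1: -000✓ -100✓ -111 0-00✓ 00-0 1-00✓ 1-01✓ 1-11✓ 10-1✓ 100-✓ 11-0✓ 11-1✓ 110-✓ 111-✓
Round 2: --00 1--1 1-0- 11--
PIs = {--00, -111, 00-0, 1--1, 1-0-, 11--}
Coverage chart:
  m0: --00,00-0
  m2: 00-0 ←essential
  m4: --00 ←essential
  m7: -111 ←essential
  m8: --00,1-0-
  m9: 1--1,1-0-
  m11: 1--1 ←essential
  m12: --00,1-0-,11--
  m13: 1--1,1-0-,11--
  m14: 11-- ←essential
  m15: -111,1--1,11--
Essential: --00, -111, 00-0, 1--1, 11--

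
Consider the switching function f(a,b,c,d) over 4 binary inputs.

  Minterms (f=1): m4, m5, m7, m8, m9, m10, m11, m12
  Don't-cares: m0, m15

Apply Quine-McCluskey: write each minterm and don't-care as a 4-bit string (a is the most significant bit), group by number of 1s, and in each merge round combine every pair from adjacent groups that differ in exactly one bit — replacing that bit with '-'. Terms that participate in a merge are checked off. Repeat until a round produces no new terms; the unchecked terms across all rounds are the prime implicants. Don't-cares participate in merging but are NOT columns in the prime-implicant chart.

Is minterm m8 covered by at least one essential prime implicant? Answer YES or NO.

YES

size-2^0 implicants → 0000(✓)  0100(✓)  0101(✓)  0111(✓)  1000(✓)  1001(✓)  1010(✓)  1011(✓)  1100(✓)  1111(✓)
size-2^1 implicants → -000(✓)  -100(✓)  -111  0-00(✓)  01-1  010-  1-00(✓)  1-11  10-0(✓)  10-1(✓)  100-(✓)  101-(✓)
size-2^2 implicants → --00  10--
Unchecked terms (primes): --00, -111, 01-1, 010-, 1-11, 10--
Minterm coverage:
  m4 ⊆ --00,010-
  m5 ⊆ 01-1,010-
  m7 ⊆ -111,01-1
  m8 ⊆ --00,10--
  m9 ⊆ 10-- [E]
  m10 ⊆ 10-- [E]
  m11 ⊆ 1-11,10--
  m12 ⊆ --00 [E]
E = {--00, 10--}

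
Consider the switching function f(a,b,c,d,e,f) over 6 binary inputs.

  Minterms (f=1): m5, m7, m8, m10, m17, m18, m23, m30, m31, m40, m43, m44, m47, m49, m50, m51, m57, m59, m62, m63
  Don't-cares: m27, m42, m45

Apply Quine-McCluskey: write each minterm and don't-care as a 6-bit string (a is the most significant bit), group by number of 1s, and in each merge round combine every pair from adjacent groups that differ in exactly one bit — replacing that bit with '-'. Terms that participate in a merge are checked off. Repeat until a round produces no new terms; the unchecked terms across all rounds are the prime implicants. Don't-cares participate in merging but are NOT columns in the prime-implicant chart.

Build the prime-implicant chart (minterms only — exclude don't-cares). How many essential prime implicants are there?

size-2^0 implicants → 000101(✓)  000111(✓)  001000(✓)  001010(✓)  010001(✓)  010010(✓)  010111(✓)  011011(✓)  011110(✓)  011111(✓)  101000(✓)  101010(✓)  101011(✓)  101100(✓)  101101(✓)  101111(✓)  110001(✓)  110010(✓)  110011(✓)  111001(✓)  111011(✓)  111110(✓)  111111(✓)
size-2^1 implicants → -01000(✓)  -01010(✓)  -10001  -10010  -11011(✓)  -11110(✓)  -11111(✓)  0-0111  0001-1  0010-0(✓)  01-111  011-11(✓)  01111-(✓)  1-1011(✓)  1-1111(✓)  101-00  101-11(✓)  1010-0(✓)  10101-  1011-1  10110-  11-001(✓)  11-011(✓)  1100-1(✓)  11001-  111-11(✓)  1110-1(✓)  11111-(✓)
size-2^2 implicants → -010-0  -11-11  -1111-  1-1-11  11-0-1
Unchecked terms (primes): -010-0, -10001, -10010, -11-11, -1111-, 0-0111, 0001-1, 01-111, 1-1-11, 101-00, 10101-, 1011-1, 10110-, 11-0-1, 11001-
Minterm coverage:
  m5 ⊆ 0001-1 [E]
  m7 ⊆ 0-0111,0001-1
  m8 ⊆ -010-0 [E]
  m10 ⊆ -010-0 [E]
  m17 ⊆ -10001 [E]
  m18 ⊆ -10010 [E]
  m23 ⊆ 0-0111,01-111
  m30 ⊆ -1111- [E]
  m31 ⊆ -11-11,-1111-,01-111
  m40 ⊆ -010-0,101-00
  m43 ⊆ 1-1-11,10101-
  m44 ⊆ 101-00,10110-
  m47 ⊆ 1-1-11,1011-1
  m49 ⊆ -10001,11-0-1
  m50 ⊆ -10010,11001-
  m51 ⊆ 11-0-1,11001-
  m57 ⊆ 11-0-1 [E]
  m59 ⊆ -11-11,1-1-11,11-0-1
  m62 ⊆ -1111- [E]
  m63 ⊆ -11-11,-1111-,1-1-11
E = {-010-0, -10001, -10010, -1111-, 0001-1, 11-0-1}

6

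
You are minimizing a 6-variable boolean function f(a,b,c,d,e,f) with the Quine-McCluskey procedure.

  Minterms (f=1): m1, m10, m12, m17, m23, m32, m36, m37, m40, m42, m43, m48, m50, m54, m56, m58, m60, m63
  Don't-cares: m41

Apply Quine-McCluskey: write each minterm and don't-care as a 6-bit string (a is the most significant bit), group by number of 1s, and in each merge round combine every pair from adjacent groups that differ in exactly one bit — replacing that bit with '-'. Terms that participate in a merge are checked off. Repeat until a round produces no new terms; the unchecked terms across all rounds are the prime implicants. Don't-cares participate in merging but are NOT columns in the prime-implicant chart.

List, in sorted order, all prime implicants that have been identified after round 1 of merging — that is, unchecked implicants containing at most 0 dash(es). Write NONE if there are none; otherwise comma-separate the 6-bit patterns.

001100, 010111, 111111

Round 0: 000001✓ 001010✓ 001100 010001✓ 010111 100000✓ 100100✓ 100101✓ 101000✓ 101001✓ 101010✓ 101011✓ 110000✓ 110010✓ 110110✓ 111000✓ 111010✓ 111100✓ 111111
Round 1: -01010 0-0001 1-0000✓ 1-1000✓ 1-1010✓ 10-000✓ 100-00 10010- 1010-0✓ 1010-1✓ 10100-✓ 10101-✓ 11-000✓ 11-010✓ 110-10 1100-0✓ 111-00 1110-0✓
Round 2: 1--000 1-10-0 1010-- 11-0-0
PIs = {-01010, 0-0001, 001100, 010111, 1--000, 1-10-0, 100-00, 10010-, 1010--, 11-0-0, 110-10, 111-00, 111111}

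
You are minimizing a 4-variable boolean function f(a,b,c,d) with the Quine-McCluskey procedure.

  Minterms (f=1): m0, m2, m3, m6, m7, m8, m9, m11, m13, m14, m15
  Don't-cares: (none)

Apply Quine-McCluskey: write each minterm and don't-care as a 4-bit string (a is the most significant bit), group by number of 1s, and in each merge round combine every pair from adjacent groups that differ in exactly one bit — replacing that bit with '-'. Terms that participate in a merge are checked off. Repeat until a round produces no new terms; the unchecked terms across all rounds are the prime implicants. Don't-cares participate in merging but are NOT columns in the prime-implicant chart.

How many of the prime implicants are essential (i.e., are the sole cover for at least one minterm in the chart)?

2

[col 0] 0000*, 0010*, 0011*, 0110*, 0111*, 1000*, 1001*, 1011*, 1101*, 1110*, 1111*
[col 1] -000, -011*, -110*, -111*, 0-10*, 0-11*, 00-0, 001-*, 011-*, 1-01*, 1-11*, 10-1*, 100-, 11-1*, 111-*
[col 2] --11, -11-, 0-1-, 1--1
Prime implicants: --11, -000, -11-, 0-1-, 00-0, 1--1, 100-
PI chart (minterm → PIs covering it):
  0 | -000,00-0
  2 | 0-1-,00-0
  3 | --11,0-1-
  6 | -11-,0-1-
  7 | --11,-11-,0-1-
  8 | -000,100-
  9 | 1--1,100-
  11 | --11,1--1
  13 | 1--1  (sole → essential)
  14 | -11-  (sole → essential)
  15 | --11,-11-,1--1
Essential prime implicants: -11-, 1--1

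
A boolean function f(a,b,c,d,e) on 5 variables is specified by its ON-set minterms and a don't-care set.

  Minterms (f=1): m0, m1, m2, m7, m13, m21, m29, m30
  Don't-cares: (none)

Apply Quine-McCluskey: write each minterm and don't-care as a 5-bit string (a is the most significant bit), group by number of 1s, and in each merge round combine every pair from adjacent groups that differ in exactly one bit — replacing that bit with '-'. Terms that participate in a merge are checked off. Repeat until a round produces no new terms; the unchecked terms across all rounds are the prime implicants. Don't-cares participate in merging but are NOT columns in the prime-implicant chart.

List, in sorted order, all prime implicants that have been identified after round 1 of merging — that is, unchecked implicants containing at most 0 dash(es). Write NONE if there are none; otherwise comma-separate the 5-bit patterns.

00111, 11110

size-2^0 implicants → 00000(✓)  00001(✓)  00010(✓)  00111  01101(✓)  10101(✓)  11101(✓)  11110
size-2^1 implicants → -1101  000-0  0000-  1-101
Unchecked terms (primes): -1101, 000-0, 0000-, 00111, 1-101, 11110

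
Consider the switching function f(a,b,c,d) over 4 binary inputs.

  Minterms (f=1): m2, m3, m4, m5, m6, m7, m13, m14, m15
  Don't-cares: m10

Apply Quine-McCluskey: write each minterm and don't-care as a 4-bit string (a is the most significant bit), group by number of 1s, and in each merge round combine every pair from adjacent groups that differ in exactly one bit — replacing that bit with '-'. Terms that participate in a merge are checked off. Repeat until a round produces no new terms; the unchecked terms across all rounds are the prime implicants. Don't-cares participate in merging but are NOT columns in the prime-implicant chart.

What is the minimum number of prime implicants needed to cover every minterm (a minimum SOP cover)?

4

[col 0] 0010*, 0011*, 0100*, 0101*, 0110*, 0111*, 1010*, 1101*, 1110*, 1111*
[col 1] -010*, -101*, -110*, -111*, 0-10*, 0-11*, 001-*, 01-0*, 01-1*, 010-*, 011-*, 1-10*, 11-1*, 111-*
[col 2] --10, -1-1, -11-, 0-1-, 01--
Prime implicants: --10, -1-1, -11-, 0-1-, 01--
PI chart (minterm → PIs covering it):
  2 | --10,0-1-
  3 | 0-1-  (sole → essential)
  4 | 01--  (sole → essential)
  5 | -1-1,01--
  6 | --10,-11-,0-1-,01--
  7 | -1-1,-11-,0-1-,01--
  13 | -1-1  (sole → essential)
  14 | --10,-11-
  15 | -1-1,-11-
Essential prime implicants: -1-1, 0-1-, 01--
Petrick residual → --10
Minimum SOP uses 4 PIs: cd' + bd + a'c + a'b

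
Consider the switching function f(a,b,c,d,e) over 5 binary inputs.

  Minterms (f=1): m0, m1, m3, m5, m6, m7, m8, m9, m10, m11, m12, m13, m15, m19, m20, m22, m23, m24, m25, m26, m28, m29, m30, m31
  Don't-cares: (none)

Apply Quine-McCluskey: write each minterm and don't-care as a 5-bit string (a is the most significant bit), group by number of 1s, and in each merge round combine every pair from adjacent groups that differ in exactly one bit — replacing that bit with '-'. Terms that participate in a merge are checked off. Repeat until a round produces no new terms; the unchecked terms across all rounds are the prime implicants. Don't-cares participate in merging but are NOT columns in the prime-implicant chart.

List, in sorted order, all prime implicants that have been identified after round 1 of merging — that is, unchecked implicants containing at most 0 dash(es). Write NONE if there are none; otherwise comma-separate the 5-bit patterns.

[col 0] 00000*, 00001*, 00011*, 00101*, 00110*, 00111*, 01000*, 01001*, 01010*, 01011*, 01100*, 01101*, 01111*, 10011*, 10100*, 10110*, 10111*, 11000*, 11001*, 11010*, 11100*, 11101*, 11110*, 11111*
[col 1] -0011*, -0110*, -0111*, -1000*, -1001*, -1010*, -1100*, -1101*, -1111*, 0-000*, 0-001*, 0-011*, 0-101*, 0-111*, 00-01*, 00-11*, 000-1*, 0000-*, 001-1*, 0011-*, 01-00*, 01-01*, 01-11*, 010-0*, 010-1*, 0100-*, 0101-*, 011-1*, 0110-*, 1-100*, 1-110*, 1-111*, 10-11*, 101-0*, 1011-*, 11-00*, 11-01*, 11-10*, 110-0*, 1100-*, 111-0*, 111-1*, 1110-*, 1111-*
[col 2] --111, -0-11, -011-, -1-00*, -1-01*, -10-0, -100-*, -11-1, -110-*, 0--01*, 0--11*, 0-0-1*, 0-00-, 0-1-1*, 00--1*, 01--1*, 01-0-*, 010--, 1-1-0, 1-11-, 11--0, 11-0-*, 111--
[col 3] -1-0-, 0---1
Prime implicants: --111, -0-11, -011-, -1-0-, -10-0, -11-1, 0---1, 0-00-, 010--, 1-1-0, 1-11-, 11--0, 111--

NONE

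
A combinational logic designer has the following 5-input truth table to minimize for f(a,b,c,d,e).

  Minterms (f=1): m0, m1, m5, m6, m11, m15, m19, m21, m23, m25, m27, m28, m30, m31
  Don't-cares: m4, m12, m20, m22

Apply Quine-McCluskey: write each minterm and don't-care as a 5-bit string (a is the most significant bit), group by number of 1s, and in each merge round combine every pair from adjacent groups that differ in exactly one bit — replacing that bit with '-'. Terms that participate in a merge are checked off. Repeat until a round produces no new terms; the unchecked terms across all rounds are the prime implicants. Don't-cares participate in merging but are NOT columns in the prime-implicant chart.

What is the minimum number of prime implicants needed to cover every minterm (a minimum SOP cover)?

size-2^0 implicants → 00000(✓)  00001(✓)  00100(✓)  00101(✓)  00110(✓)  01011(✓)  01100(✓)  01111(✓)  10011(✓)  10100(✓)  10101(✓)  10110(✓)  10111(✓)  11001(✓)  11011(✓)  11100(✓)  11110(✓)  11111(✓)
size-2^1 implicants → -0100(✓)  -0101(✓)  -0110(✓)  -1011(✓)  -1100(✓)  -1111(✓)  0-100(✓)  00-00(✓)  00-01(✓)  0000-(✓)  001-0(✓)  0010-(✓)  01-11(✓)  1-011(✓)  1-100(✓)  1-110(✓)  1-111(✓)  10-11(✓)  101-0(✓)  101-1(✓)  1010-(✓)  1011-(✓)  11-11(✓)  110-1  111-0(✓)  1111-(✓)
size-2^2 implicants → --100  -01-0  -010-  -1-11  00-0-  1--11  1-1-0  1-11-  101--
Unchecked terms (primes): --100, -01-0, -010-, -1-11, 00-0-, 1--11, 1-1-0, 1-11-, 101--, 110-1
Minterm coverage:
  m0 ⊆ 00-0- [E]
  m1 ⊆ 00-0- [E]
  m5 ⊆ -010-,00-0-
  m6 ⊆ -01-0 [E]
  m11 ⊆ -1-11 [E]
  m15 ⊆ -1-11 [E]
  m19 ⊆ 1--11 [E]
  m21 ⊆ -010-,101--
  m23 ⊆ 1--11,1-11-,101--
  m25 ⊆ 110-1 [E]
  m27 ⊆ -1-11,1--11,110-1
  m28 ⊆ --100,1-1-0
  m30 ⊆ 1-1-0,1-11-
  m31 ⊆ -1-11,1--11,1-11-
E = {-01-0, -1-11, 00-0-, 1--11, 110-1}
Petrick residual → -010-, 1-1-0
Cover = b'ce' + b'cd' + bde + a'b'd' + ade + ace' + abc'e  |cover|=7

7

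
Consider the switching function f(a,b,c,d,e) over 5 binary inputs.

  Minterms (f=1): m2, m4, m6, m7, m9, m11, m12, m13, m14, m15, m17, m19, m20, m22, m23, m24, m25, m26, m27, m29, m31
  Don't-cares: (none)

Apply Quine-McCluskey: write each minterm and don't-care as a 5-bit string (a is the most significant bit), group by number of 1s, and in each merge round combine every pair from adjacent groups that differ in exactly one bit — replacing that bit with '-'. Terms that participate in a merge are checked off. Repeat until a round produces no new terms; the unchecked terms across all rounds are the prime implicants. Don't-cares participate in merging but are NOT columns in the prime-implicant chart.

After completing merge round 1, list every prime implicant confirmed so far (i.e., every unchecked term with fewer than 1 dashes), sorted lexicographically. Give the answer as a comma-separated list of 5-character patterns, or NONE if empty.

NONE

size-2^0 implicants → 00010(✓)  00100(✓)  00110(✓)  00111(✓)  01001(✓)  01011(✓)  01100(✓)  01101(✓)  01110(✓)  01111(✓)  10001(✓)  10011(✓)  10100(✓)  10110(✓)  10111(✓)  11000(✓)  11001(✓)  11010(✓)  11011(✓)  11101(✓)  11111(✓)
size-2^1 implicants → -0100(✓)  -0110(✓)  -0111(✓)  -1001(✓)  -1011(✓)  -1101(✓)  -1111(✓)  0-100(✓)  0-110(✓)  0-111(✓)  00-10  001-0(✓)  0011-(✓)  01-01(✓)  01-11(✓)  010-1(✓)  011-0(✓)  011-1(✓)  0110-(✓)  0111-(✓)  1-001(✓)  1-011(✓)  1-111(✓)  10-11(✓)  100-1(✓)  101-0(✓)  1011-(✓)  11-01(✓)  11-11(✓)  110-0(✓)  110-1(✓)  1100-(✓)  1101-(✓)  111-1(✓)
size-2^2 implicants → --111  -01-0  -011-  -1-01(✓)  -1-11(✓)  -10-1(✓)  -11-1(✓)  0-1-0  0-11-  01--1(✓)  011--  1--11  1-0-1  11--1(✓)  110--
size-2^3 implicants → -1--1
Unchecked terms (primes): --111, -01-0, -011-, -1--1, 0-1-0, 0-11-, 00-10, 011--, 1--11, 1-0-1, 110--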